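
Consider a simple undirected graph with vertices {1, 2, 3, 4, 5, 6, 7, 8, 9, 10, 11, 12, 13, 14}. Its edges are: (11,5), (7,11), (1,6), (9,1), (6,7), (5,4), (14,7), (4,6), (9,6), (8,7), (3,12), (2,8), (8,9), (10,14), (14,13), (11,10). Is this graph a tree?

The graph has 14 vertices and 16 edges.
It is not connected, so it is not a tree.

No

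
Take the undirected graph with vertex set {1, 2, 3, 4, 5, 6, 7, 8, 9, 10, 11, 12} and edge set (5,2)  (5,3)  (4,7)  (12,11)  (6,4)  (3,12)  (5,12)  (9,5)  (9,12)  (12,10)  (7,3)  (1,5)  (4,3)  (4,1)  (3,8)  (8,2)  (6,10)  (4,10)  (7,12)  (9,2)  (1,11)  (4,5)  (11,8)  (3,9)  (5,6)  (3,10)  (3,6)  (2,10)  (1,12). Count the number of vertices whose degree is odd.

6

Degrees: 1:4, 2:4, 3:8, 4:6, 5:7, 6:4, 7:3, 8:3, 9:4, 10:5, 11:3, 12:7
Odd-degree vertices: 5, 7, 8, 10, 11, 12.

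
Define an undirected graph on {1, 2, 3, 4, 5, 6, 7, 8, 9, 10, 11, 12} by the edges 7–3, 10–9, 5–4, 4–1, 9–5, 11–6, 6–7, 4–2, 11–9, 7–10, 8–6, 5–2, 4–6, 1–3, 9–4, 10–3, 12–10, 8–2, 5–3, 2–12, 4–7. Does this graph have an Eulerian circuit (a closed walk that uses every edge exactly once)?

Degrees: 1:2, 2:4, 3:4, 4:6, 5:4, 6:4, 7:4, 8:2, 9:4, 10:4, 11:2, 12:2
All degrees are even and the non-isolated vertices are connected — an Eulerian circuit exists.

Yes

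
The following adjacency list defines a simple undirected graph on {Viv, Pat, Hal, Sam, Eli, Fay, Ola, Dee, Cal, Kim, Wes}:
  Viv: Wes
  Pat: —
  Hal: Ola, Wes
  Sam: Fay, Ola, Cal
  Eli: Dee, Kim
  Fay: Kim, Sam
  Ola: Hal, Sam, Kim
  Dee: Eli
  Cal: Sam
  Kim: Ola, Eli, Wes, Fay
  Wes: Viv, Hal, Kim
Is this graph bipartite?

Color {Pat, Eli, Fay, Ola, Cal, Wes} black and {Viv, Hal, Sam, Dee, Kim} white. No edge joins two same-colored vertices, so the graph is bipartite.

Yes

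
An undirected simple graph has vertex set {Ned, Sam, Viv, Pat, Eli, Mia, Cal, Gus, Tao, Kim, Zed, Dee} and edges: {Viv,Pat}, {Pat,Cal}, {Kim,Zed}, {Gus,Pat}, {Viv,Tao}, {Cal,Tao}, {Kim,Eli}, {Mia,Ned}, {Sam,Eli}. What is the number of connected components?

Component: {Dee}
Component: {Ned, Mia}
Component: {Sam, Eli, Kim, Zed}
Component: {Viv, Pat, Cal, Gus, Tao}

4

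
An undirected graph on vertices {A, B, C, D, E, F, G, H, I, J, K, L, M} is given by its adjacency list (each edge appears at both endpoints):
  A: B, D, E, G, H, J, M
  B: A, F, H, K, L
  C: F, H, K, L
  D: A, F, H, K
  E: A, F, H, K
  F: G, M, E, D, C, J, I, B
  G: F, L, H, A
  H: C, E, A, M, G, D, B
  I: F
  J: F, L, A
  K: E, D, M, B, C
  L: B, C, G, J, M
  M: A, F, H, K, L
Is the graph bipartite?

No

A-H-M-A is an odd cycle (length 3), and a bipartite graph can contain only even cycles.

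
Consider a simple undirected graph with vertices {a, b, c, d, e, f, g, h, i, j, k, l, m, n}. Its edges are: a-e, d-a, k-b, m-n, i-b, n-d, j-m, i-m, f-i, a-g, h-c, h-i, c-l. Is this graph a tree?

|V| = 14, |E| = 13.
Connected and |E| = |V| - 1, which characterizes a tree.

Yes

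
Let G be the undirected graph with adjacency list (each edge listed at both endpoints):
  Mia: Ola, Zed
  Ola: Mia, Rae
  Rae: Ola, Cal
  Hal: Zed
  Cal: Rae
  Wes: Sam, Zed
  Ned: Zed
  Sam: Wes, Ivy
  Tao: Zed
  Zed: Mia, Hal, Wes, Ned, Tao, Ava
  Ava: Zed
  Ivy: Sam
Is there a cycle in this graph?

|V| = 12, |E| = 11, number of components = 1.
Since 11 = 12 - 1, the graph is a forest and contains no cycle.

No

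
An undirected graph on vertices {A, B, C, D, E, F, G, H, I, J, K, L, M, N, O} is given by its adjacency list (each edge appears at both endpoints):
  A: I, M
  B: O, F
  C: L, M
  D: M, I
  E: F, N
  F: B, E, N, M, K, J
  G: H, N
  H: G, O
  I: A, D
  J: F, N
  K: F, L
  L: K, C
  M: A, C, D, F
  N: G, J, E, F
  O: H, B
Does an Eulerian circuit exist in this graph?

Degrees: A:2, B:2, C:2, D:2, E:2, F:6, G:2, H:2, I:2, J:2, K:2, L:2, M:4, N:4, O:2
Every vertex has even degree and the edges form a single connected piece, so an Eulerian circuit exists.

Yes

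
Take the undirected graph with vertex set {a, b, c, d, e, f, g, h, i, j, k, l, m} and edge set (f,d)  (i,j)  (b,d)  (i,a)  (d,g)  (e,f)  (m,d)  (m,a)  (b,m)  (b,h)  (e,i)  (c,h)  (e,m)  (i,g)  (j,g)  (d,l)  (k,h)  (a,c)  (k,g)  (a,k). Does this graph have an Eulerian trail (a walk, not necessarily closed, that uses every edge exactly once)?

Degrees: a:4, b:3, c:2, d:5, e:3, f:2, g:4, h:3, i:4, j:2, k:3, l:1, m:4
Odd-degree vertices: b, d, e, h, k, l (6 total).
An Eulerian trail requires 0 or 2 odd-degree vertices; here there are 6.

No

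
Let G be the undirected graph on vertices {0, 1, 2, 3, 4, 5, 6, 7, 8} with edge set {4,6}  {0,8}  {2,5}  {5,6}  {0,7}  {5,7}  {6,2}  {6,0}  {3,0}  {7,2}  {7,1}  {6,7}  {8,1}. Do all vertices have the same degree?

No

Degrees: 0:4, 1:2, 2:3, 3:1, 4:1, 5:3, 6:5, 7:5, 8:2
Vertex 3 has degree 1 while 6 has degree 5, so the graph is not regular.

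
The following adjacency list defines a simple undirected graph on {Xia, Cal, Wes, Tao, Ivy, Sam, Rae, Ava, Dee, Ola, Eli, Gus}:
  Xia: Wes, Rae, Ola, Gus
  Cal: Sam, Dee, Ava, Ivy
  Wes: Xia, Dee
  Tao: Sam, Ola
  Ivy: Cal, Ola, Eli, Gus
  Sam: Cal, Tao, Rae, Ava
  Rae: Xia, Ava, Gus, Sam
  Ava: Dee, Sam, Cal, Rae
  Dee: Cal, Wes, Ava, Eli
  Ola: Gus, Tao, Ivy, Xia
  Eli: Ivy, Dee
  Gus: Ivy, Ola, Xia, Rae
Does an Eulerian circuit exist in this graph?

Degrees: Xia:4, Cal:4, Wes:2, Tao:2, Ivy:4, Sam:4, Rae:4, Ava:4, Dee:4, Ola:4, Eli:2, Gus:4
Every vertex has even degree and the edges form a single connected piece, so an Eulerian circuit exists.

Yes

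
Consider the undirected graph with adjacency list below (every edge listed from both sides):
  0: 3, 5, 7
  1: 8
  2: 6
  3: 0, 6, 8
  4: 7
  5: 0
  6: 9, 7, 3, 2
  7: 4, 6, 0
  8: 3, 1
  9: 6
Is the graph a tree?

No

The graph has 10 vertices and 10 edges.
Connected but with 10 > 9 edges, so it has a cycle and is not a tree.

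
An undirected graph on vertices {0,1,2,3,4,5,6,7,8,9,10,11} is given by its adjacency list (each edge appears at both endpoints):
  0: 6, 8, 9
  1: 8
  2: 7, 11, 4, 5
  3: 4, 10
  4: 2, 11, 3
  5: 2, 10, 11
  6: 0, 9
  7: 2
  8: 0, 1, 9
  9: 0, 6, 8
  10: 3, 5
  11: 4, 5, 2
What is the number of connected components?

2

Component: {0, 1, 6, 8, 9}
Component: {2, 3, 4, 5, 7, 10, 11}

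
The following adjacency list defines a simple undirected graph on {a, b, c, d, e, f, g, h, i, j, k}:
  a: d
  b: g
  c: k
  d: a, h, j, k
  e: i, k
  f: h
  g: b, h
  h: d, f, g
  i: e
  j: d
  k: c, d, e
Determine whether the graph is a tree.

Yes

The graph has 11 vertices and 10 edges.
It is connected with exactly 10 edges, hence acyclic — it is a tree.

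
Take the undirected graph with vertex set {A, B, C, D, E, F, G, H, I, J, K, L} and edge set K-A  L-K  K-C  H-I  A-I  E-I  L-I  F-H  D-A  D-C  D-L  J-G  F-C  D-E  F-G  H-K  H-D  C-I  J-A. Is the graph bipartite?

A valid 2-coloring puts {B, D, F, I, J, K} on one side and {A, C, E, G, H, L} on the other; every edge crosses between the two sides.

Yes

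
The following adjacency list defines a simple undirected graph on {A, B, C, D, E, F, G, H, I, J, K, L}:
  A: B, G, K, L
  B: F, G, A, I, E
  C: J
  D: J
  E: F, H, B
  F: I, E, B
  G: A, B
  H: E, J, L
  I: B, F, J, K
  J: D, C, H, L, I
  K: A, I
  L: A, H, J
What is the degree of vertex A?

4

Neighbors of A: B, G, K, L.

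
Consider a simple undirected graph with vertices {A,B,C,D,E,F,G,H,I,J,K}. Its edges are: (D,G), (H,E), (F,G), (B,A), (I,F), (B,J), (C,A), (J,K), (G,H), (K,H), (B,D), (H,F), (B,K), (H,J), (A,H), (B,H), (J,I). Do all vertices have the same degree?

Degrees: A:3, B:5, C:1, D:2, E:1, F:3, G:3, H:7, I:2, J:4, K:3
Vertex C has degree 1 while H has degree 7, so the graph is not regular.

No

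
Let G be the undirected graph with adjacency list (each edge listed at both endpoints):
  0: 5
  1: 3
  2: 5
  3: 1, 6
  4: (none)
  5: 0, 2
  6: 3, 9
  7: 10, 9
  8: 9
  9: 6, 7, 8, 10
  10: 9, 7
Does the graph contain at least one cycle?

Yes

|V| = 11, |E| = 9, number of components = 3.
Since 9 > 11 - 3, a cycle must exist; for instance 9-7-10-9.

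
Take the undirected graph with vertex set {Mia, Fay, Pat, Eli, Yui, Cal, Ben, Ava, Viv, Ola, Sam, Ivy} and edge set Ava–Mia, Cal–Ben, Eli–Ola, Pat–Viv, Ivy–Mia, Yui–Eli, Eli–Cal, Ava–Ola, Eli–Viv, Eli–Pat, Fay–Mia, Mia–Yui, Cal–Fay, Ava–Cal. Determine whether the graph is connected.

No

Component: {Sam}
Component: {Mia, Fay, Pat, Eli, Yui, Cal, Ben, Ava, Viv, Ola, Ivy}
There are 2 separate components, so the graph is not connected.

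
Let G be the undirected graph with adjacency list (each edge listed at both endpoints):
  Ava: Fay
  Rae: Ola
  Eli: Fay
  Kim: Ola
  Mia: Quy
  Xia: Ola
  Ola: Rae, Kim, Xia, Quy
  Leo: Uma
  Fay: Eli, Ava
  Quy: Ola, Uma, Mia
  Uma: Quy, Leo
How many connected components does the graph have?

2

Component: {Ava, Eli, Fay}
Component: {Rae, Kim, Mia, Xia, Ola, Leo, Quy, Uma}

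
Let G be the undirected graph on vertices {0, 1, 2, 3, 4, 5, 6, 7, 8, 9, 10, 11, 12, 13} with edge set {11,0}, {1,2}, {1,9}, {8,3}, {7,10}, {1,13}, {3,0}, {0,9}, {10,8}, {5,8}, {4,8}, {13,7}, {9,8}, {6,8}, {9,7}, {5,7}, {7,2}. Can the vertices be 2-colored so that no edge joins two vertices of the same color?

Yes

Partition the vertices as {2, 3, 4, 5, 6, 9, 10, 11, 12, 13} vs {0, 1, 7, 8}. Each listed edge has one endpoint in each part, so the graph is bipartite.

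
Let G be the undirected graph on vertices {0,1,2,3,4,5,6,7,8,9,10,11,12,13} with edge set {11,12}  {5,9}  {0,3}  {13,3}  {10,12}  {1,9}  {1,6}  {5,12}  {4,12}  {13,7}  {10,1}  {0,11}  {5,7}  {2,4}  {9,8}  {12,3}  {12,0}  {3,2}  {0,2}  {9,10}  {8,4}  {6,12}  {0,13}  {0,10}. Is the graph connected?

Yes

A breadth-first search from 0 visits 0, 12, 13, 10, 2, 3, 11, 4, 5, 6, 7, 9, 1, 8 — all 14 vertices — so the graph is connected.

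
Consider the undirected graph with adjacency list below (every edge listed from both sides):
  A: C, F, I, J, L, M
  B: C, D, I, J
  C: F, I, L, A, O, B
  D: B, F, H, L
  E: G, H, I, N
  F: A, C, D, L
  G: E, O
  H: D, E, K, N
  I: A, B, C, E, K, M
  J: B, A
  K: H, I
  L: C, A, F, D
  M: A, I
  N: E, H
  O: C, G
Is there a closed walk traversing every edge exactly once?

Yes

Degrees: A:6, B:4, C:6, D:4, E:4, F:4, G:2, H:4, I:6, J:2, K:2, L:4, M:2, N:2, O:2
Every vertex has even degree and the edges form a single connected piece, so an Eulerian circuit exists.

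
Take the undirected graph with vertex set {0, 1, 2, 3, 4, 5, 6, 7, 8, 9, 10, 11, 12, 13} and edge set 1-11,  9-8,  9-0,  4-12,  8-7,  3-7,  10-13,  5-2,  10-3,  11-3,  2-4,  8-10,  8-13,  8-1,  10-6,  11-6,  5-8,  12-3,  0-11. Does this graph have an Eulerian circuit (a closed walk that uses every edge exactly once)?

Yes

Degrees: 0:2, 1:2, 2:2, 3:4, 4:2, 5:2, 6:2, 7:2, 8:6, 9:2, 10:4, 11:4, 12:2, 13:2
Every vertex has even degree and the edges form a single connected piece, so an Eulerian circuit exists.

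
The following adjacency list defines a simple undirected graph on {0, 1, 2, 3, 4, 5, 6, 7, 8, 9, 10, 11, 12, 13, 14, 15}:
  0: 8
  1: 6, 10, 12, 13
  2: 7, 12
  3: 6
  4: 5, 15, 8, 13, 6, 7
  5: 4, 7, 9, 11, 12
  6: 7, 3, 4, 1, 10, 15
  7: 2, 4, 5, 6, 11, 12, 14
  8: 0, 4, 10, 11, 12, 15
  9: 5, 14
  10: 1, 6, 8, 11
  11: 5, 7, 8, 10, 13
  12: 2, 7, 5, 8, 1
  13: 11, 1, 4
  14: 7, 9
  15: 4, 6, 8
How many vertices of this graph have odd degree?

8

Degrees: 0:1, 1:4, 2:2, 3:1, 4:6, 5:5, 6:6, 7:7, 8:6, 9:2, 10:4, 11:5, 12:5, 13:3, 14:2, 15:3
Odd-degree vertices: 0, 3, 5, 7, 11, 12, 13, 15.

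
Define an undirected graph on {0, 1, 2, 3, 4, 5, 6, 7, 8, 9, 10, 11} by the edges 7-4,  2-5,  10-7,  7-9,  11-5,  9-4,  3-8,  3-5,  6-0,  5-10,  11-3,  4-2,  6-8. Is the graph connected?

Component: {1}
Component: {0, 2, 3, 4, 5, 6, 7, 8, 9, 10, 11}
There are 2 separate components, so the graph is not connected.

No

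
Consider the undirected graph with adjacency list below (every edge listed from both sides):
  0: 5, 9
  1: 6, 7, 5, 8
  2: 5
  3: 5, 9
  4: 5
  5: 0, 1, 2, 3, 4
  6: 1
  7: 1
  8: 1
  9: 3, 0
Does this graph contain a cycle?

The graph has 10 vertices, 10 edges, and 1 connected component.
Since 10 > 10 - 1, a cycle must exist; for instance 0-5-3-9-0.

Yes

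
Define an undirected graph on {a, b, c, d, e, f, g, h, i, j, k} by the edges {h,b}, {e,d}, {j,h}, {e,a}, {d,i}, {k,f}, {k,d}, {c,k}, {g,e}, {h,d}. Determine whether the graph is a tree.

The graph has 11 vertices and 10 edges.
Connected and |E| = |V| - 1, which characterizes a tree.

Yes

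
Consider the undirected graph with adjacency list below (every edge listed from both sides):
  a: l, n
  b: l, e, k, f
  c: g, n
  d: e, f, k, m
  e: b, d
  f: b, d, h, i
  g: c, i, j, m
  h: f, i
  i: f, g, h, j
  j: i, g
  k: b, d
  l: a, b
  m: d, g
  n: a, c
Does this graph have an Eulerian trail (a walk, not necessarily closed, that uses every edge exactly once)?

Degrees: a:2, b:4, c:2, d:4, e:2, f:4, g:4, h:2, i:4, j:2, k:2, l:2, m:2, n:2
Odd-degree vertices: none (0 total).
The non-isolated vertices are connected and exactly 0 have odd degree, so an Eulerian trail exists.

Yes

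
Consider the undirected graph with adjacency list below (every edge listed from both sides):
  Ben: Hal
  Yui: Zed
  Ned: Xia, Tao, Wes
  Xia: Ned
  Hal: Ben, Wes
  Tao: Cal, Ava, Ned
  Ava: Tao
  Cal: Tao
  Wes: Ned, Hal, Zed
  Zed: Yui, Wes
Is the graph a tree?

|V| = 10, |E| = 9.
It is connected with exactly 9 edges, hence acyclic — it is a tree.

Yes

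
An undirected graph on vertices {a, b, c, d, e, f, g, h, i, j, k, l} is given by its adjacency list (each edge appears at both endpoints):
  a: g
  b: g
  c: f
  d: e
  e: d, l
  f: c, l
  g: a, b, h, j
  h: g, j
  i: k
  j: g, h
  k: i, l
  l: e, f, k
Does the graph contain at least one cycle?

Yes

|V| = 12, |E| = 11, number of components = 2.
Since 11 > 12 - 2, a cycle must exist; for instance g-j-h-g.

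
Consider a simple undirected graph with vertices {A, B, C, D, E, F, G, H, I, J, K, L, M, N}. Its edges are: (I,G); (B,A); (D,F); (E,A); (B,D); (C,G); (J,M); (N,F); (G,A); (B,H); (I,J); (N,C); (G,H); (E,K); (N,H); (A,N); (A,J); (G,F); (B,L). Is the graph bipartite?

No

F-D-B-H-N-F is an odd cycle (length 5), and a bipartite graph can contain only even cycles.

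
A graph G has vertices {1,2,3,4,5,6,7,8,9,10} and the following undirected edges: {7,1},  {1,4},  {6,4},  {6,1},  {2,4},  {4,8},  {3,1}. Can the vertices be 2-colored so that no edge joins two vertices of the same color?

1-6-4-1 is an odd cycle (length 3), and a bipartite graph can contain only even cycles.

No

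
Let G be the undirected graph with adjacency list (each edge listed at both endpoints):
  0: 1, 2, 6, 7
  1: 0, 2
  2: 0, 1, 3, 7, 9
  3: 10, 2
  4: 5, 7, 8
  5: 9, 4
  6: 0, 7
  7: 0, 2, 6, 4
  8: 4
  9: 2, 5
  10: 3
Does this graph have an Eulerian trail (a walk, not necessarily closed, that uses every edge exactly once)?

No

Degrees: 0:4, 1:2, 2:5, 3:2, 4:3, 5:2, 6:2, 7:4, 8:1, 9:2, 10:1
Odd-degree vertices: 2, 4, 8, 10 (4 total).
With 4 odd-degree vertices (more than two), no single trail can use every edge.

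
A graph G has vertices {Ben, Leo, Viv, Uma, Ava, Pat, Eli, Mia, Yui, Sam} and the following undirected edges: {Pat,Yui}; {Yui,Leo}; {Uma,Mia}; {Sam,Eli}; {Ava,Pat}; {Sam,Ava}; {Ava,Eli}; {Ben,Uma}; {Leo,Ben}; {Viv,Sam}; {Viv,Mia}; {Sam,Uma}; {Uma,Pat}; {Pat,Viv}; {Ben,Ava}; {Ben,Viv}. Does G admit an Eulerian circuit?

Yes

Degrees: Ben:4, Leo:2, Viv:4, Uma:4, Ava:4, Pat:4, Eli:2, Mia:2, Yui:2, Sam:4
Every vertex has even degree and the edges form a single connected piece, so an Eulerian circuit exists.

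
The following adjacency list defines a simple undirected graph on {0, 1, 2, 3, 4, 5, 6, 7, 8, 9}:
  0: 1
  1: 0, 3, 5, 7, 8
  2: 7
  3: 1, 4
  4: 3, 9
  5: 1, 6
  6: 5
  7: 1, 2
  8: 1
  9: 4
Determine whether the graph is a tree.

|V| = 10, |E| = 9.
Connected and |E| = |V| - 1, which characterizes a tree.

Yes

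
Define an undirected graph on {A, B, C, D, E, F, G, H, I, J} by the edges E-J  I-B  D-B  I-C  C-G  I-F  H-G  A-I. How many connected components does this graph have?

Component: {E, J}
Component: {A, B, C, D, F, G, H, I}

2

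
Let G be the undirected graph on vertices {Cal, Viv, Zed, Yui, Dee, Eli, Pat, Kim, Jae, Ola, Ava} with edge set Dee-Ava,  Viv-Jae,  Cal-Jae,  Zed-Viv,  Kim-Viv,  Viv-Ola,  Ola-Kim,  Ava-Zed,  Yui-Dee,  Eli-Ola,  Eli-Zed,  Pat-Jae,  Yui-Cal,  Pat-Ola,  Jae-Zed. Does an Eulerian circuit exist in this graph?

Degrees: Cal:2, Viv:4, Zed:4, Yui:2, Dee:2, Eli:2, Pat:2, Kim:2, Jae:4, Ola:4, Ava:2
All degrees are even and the non-isolated vertices are connected — an Eulerian circuit exists.

Yes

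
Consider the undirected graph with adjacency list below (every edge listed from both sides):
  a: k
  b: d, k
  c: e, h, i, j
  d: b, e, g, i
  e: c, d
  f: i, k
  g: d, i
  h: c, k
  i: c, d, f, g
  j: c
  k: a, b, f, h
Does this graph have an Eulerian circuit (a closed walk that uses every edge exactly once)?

No

Degrees: a:1, b:2, c:4, d:4, e:2, f:2, g:2, h:2, i:4, j:1, k:4
Vertices with odd degree: a, j. An Eulerian circuit requires all degrees even.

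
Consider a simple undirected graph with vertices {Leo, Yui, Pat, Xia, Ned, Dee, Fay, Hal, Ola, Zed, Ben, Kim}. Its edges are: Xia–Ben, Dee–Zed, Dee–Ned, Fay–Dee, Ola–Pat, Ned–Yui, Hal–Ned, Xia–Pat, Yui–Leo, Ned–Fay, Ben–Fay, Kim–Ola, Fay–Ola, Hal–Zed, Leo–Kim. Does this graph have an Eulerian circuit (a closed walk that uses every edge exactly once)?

Degrees: Leo:2, Yui:2, Pat:2, Xia:2, Ned:4, Dee:3, Fay:4, Hal:2, Ola:3, Zed:2, Ben:2, Kim:2
Dee, Ola have odd degree; an Eulerian circuit needs every degree to be even, so none exists.

No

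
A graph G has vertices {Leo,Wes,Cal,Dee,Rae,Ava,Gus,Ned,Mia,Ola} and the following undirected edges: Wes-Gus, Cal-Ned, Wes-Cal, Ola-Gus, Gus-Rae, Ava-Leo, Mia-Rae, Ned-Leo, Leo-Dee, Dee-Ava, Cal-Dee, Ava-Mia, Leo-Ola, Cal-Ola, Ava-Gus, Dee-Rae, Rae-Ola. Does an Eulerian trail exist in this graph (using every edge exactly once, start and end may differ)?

Degrees: Leo:4, Wes:2, Cal:4, Dee:4, Rae:4, Ava:4, Gus:4, Ned:2, Mia:2, Ola:4
Odd-degree vertices: none (0 total).
The non-isolated vertices are connected and exactly 0 have odd degree, so an Eulerian trail exists.

Yes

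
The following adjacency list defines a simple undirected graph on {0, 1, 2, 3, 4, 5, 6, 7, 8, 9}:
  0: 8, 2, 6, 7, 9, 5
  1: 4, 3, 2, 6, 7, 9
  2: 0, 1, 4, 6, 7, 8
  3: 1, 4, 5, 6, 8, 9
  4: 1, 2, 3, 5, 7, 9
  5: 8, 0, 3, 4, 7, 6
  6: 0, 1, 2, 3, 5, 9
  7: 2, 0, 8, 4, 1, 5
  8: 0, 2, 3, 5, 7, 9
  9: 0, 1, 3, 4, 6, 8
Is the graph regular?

Degrees: 0:6, 1:6, 2:6, 3:6, 4:6, 5:6, 6:6, 7:6, 8:6, 9:6
All degrees equal 6; the graph is regular.

Yes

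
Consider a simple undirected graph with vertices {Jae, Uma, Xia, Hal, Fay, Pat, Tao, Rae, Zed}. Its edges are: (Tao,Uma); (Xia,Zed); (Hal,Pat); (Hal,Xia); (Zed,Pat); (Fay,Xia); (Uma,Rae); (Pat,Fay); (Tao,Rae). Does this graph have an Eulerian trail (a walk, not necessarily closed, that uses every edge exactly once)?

Degrees: Jae:0, Uma:2, Xia:3, Hal:2, Fay:2, Pat:3, Tao:2, Rae:2, Zed:2
Odd-degree vertices: Xia, Pat (2 total).
The edges lie in more than one component, so no single trail can cover them all.

No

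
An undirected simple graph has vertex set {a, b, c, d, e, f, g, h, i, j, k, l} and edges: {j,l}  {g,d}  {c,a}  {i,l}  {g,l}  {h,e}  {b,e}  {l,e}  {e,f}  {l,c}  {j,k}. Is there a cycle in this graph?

No

|V| = 12, |E| = 11, number of components = 1.
A forest on 12 vertices with 1 component has exactly 11 edges, which matches — so no cycle.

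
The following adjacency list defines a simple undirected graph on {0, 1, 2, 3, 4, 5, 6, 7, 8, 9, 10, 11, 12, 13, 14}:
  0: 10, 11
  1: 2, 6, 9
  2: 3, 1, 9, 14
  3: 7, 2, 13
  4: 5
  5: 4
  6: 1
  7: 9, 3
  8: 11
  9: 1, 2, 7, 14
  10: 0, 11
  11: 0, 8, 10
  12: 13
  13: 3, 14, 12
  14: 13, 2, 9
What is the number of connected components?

Component: {4, 5}
Component: {0, 8, 10, 11}
Component: {1, 2, 3, 6, 7, 9, 12, 13, 14}

3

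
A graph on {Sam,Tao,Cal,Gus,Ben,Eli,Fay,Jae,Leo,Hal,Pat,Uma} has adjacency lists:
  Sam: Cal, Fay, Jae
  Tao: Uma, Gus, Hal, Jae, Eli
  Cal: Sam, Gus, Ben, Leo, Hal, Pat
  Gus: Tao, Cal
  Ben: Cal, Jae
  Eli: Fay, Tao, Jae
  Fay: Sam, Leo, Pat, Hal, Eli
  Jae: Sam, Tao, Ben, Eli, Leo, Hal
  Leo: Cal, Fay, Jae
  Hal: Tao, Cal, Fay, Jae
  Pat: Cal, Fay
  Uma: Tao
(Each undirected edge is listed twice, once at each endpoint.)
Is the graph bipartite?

No

The cycle Eli-Jae-Tao-Eli has length 3, which is odd, so the graph is not bipartite.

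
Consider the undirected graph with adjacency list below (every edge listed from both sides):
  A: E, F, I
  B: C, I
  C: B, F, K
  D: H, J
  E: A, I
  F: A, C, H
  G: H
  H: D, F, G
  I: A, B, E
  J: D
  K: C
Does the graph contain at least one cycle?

Yes

The graph has 11 vertices, 12 edges, and 1 connected component.
One cycle is A-F-C-B-I-A.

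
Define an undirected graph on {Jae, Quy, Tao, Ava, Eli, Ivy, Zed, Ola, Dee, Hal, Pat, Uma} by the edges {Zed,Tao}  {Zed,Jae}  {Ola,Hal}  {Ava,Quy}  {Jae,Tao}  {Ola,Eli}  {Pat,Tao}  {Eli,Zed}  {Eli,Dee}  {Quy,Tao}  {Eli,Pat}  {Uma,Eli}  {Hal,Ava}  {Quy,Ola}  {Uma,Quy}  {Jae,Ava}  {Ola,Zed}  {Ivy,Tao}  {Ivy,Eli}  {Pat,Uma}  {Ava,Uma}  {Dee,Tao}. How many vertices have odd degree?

Degrees: Jae:3, Quy:4, Tao:6, Ava:4, Eli:6, Ivy:2, Zed:4, Ola:4, Dee:2, Hal:2, Pat:3, Uma:4
Odd-degree vertices: Jae, Pat.

2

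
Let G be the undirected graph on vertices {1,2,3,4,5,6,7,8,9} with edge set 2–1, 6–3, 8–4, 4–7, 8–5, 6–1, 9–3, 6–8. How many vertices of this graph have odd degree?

Degrees: 1:2, 2:1, 3:2, 4:2, 5:1, 6:3, 7:1, 8:3, 9:1
Odd-degree vertices: 2, 5, 6, 7, 8, 9.

6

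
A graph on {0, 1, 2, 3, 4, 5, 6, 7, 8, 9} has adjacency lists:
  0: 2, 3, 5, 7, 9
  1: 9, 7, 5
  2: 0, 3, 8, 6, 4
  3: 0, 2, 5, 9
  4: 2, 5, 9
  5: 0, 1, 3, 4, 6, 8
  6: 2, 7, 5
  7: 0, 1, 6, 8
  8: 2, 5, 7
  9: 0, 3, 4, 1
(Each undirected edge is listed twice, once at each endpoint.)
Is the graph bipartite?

3-0-9-3 is an odd cycle (length 3), and a bipartite graph can contain only even cycles.

No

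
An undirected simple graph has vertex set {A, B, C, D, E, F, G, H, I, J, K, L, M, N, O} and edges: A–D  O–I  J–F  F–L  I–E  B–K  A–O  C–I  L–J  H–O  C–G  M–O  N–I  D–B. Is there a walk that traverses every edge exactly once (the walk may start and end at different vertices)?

No

Degrees: A:2, B:2, C:2, D:2, E:1, F:2, G:1, H:1, I:4, J:2, K:1, L:2, M:1, N:1, O:4
Odd-degree vertices: E, G, H, K, M, N (6 total).
With 6 odd-degree vertices (more than two), no single trail can use every edge.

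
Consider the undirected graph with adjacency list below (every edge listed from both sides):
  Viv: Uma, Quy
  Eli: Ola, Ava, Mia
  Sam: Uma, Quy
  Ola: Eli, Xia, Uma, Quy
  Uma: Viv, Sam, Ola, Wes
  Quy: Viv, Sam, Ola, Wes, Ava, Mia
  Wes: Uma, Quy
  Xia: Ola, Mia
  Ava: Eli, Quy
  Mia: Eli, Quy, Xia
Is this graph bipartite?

A valid 2-coloring puts {Eli, Uma, Quy, Xia} on one side and {Viv, Sam, Ola, Wes, Ava, Mia} on the other; every edge crosses between the two sides.

Yes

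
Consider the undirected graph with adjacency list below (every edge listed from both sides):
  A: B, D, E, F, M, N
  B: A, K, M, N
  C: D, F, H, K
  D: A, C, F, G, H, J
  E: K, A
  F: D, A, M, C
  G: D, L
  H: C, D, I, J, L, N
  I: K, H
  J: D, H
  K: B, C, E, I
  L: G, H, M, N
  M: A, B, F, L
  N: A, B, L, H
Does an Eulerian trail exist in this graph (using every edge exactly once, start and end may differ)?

Degrees: A:6, B:4, C:4, D:6, E:2, F:4, G:2, H:6, I:2, J:2, K:4, L:4, M:4, N:4
Odd-degree vertices: none (0 total).
The non-isolated vertices are connected and exactly 0 have odd degree, so an Eulerian trail exists.

Yes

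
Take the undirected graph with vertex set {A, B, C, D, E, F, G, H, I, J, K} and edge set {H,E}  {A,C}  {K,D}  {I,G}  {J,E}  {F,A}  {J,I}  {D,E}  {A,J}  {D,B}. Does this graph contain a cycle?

No

The graph has 11 vertices, 10 edges, and 1 connected component.
Since 10 = 11 - 1, the graph is a forest and contains no cycle.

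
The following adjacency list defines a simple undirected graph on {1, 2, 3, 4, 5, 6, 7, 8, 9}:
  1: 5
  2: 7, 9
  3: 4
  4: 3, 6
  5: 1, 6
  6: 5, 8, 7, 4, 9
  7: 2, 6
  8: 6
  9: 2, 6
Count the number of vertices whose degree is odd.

4

Degrees: 1:1, 2:2, 3:1, 4:2, 5:2, 6:5, 7:2, 8:1, 9:2
Odd-degree vertices: 1, 3, 6, 8.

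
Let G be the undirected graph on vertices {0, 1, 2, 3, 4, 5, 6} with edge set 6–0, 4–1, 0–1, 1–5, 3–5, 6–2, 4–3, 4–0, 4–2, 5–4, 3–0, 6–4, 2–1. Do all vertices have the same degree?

Degrees: 0:4, 1:4, 2:3, 3:3, 4:6, 5:3, 6:3
Degrees are not all equal (e.g. deg(2)=3 but deg(4)=6); not regular.

No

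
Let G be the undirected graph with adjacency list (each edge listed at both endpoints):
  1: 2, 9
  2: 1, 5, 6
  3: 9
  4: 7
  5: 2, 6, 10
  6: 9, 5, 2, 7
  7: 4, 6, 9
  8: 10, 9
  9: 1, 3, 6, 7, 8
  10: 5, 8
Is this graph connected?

A breadth-first search from 1 visits 1, 9, 2, 6, 7, 3, 8, 5, 4, 10 — all 10 vertices — so the graph is connected.

Yes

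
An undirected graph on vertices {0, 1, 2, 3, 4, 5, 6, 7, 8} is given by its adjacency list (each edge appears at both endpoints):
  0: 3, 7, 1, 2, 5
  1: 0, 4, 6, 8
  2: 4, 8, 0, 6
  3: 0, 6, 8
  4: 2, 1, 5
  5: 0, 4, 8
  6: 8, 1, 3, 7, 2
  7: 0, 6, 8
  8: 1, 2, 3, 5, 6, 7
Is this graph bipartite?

No

7-6-8-7 is an odd cycle (length 3), and a bipartite graph can contain only even cycles.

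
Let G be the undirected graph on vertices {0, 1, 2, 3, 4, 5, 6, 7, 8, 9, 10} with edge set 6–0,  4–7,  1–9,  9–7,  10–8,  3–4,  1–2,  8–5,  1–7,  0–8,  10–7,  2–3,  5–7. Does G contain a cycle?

|V| = 11, |E| = 13, number of components = 1.
Since 13 > 11 - 1, a cycle must exist; for instance 7-9-1-2-3-4-7.

Yes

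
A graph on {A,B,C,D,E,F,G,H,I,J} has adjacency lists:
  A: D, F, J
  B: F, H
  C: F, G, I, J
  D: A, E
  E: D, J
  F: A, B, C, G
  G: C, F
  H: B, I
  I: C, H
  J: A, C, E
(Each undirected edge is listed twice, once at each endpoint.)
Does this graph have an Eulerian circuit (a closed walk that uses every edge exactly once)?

Degrees: A:3, B:2, C:4, D:2, E:2, F:4, G:2, H:2, I:2, J:3
A, J have odd degree; an Eulerian circuit needs every degree to be even, so none exists.

No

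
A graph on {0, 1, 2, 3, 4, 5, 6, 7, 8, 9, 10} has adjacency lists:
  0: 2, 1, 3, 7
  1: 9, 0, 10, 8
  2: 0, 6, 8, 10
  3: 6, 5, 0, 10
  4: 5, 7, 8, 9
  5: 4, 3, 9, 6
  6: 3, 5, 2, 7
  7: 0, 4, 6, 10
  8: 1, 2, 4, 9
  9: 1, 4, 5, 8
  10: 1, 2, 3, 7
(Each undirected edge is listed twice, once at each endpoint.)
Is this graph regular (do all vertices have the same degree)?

Yes

Degrees: 0:4, 1:4, 2:4, 3:4, 4:4, 5:4, 6:4, 7:4, 8:4, 9:4, 10:4
All degrees equal 4; the graph is regular.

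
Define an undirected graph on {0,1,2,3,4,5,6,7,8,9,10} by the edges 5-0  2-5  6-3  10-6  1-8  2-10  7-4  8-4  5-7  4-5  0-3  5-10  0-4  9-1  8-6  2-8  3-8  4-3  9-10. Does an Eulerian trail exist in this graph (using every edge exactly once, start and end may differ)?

No

Degrees: 0:3, 1:2, 2:3, 3:4, 4:5, 5:5, 6:3, 7:2, 8:5, 9:2, 10:4
Odd-degree vertices: 0, 2, 4, 5, 6, 8 (6 total).
An Eulerian trail requires 0 or 2 odd-degree vertices; here there are 6.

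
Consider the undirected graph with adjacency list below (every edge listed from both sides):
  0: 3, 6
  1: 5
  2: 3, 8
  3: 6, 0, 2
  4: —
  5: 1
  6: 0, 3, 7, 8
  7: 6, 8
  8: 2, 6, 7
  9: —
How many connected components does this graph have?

Component: {4}
Component: {9}
Component: {1, 5}
Component: {0, 2, 3, 6, 7, 8}

4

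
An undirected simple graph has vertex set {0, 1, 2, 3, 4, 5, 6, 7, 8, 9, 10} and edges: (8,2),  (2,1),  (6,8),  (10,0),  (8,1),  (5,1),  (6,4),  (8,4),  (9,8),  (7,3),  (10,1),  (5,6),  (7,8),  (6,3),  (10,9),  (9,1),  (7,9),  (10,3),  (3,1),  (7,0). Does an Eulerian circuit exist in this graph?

Yes

Degrees: 0:2, 1:6, 2:2, 3:4, 4:2, 5:2, 6:4, 7:4, 8:6, 9:4, 10:4
Every vertex has even degree and the edges form a single connected piece, so an Eulerian circuit exists.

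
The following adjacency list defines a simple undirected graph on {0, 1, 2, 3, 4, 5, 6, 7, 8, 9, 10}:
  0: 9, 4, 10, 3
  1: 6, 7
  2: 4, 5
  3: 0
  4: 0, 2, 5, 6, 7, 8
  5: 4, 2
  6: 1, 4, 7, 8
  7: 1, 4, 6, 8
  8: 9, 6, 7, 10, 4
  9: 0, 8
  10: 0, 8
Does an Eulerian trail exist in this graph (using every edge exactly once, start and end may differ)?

Degrees: 0:4, 1:2, 2:2, 3:1, 4:6, 5:2, 6:4, 7:4, 8:5, 9:2, 10:2
Odd-degree vertices: 3, 8 (2 total).
The non-isolated vertices are connected and exactly 2 have odd degree, so an Eulerian trail exists (from 3 to 8).

Yes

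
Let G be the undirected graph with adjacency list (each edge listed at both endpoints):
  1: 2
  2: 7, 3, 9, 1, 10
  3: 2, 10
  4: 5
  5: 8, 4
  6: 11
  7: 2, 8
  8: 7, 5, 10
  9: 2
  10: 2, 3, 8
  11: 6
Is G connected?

Component: {6, 11}
Component: {1, 2, 3, 4, 5, 7, 8, 9, 10}
No edge joins these 2 groups, so the graph is disconnected.

No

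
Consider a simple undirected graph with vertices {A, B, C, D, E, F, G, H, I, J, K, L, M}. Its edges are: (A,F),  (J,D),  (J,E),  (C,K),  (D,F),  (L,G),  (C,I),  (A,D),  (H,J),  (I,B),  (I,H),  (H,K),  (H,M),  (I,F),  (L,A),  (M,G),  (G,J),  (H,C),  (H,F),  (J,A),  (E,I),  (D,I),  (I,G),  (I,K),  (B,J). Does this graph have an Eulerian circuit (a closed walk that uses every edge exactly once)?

Degrees: A:4, B:2, C:3, D:4, E:2, F:4, G:4, H:6, I:8, J:6, K:3, L:2, M:2
Vertices with odd degree: C, K. An Eulerian circuit requires all degrees even.

No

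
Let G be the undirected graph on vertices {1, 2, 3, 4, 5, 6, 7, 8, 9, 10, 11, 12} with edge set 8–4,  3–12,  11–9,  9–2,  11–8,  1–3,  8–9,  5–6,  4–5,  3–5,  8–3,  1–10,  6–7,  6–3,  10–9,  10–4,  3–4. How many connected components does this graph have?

1

Component: {1, 2, 3, 4, 5, 6, 7, 8, 9, 10, 11, 12}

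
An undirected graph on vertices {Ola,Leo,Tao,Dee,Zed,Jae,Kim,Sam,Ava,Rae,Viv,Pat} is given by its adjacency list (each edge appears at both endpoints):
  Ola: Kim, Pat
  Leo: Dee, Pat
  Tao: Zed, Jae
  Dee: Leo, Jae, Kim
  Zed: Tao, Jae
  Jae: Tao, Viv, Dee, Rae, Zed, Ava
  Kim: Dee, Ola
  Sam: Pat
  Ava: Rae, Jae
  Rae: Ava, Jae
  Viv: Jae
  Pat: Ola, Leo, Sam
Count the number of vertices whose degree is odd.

4

Degrees: Ola:2, Leo:2, Tao:2, Dee:3, Zed:2, Jae:6, Kim:2, Sam:1, Ava:2, Rae:2, Viv:1, Pat:3
Odd-degree vertices: Dee, Sam, Viv, Pat.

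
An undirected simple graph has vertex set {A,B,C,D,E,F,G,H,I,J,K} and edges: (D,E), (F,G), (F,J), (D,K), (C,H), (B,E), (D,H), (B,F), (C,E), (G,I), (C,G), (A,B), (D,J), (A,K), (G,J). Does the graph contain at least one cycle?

|V| = 11, |E| = 15, number of components = 1.
One cycle is A-B-F-G-C-H-D-K-A.

Yes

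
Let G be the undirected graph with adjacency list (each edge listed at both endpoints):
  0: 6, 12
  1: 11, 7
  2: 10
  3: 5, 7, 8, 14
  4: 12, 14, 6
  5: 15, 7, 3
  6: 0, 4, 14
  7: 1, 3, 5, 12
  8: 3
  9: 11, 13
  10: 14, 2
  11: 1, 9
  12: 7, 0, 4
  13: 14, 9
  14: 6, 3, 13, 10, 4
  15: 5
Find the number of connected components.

1

Component: {0, 1, 2, 3, 4, 5, 6, 7, 8, 9, 10, 11, 12, 13, 14, 15}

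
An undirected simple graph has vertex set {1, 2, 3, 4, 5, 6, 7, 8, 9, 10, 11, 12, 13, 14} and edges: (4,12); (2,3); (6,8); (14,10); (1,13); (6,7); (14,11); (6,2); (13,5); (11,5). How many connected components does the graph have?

Component: {9}
Component: {4, 12}
Component: {2, 3, 6, 7, 8}
Component: {1, 5, 10, 11, 13, 14}

4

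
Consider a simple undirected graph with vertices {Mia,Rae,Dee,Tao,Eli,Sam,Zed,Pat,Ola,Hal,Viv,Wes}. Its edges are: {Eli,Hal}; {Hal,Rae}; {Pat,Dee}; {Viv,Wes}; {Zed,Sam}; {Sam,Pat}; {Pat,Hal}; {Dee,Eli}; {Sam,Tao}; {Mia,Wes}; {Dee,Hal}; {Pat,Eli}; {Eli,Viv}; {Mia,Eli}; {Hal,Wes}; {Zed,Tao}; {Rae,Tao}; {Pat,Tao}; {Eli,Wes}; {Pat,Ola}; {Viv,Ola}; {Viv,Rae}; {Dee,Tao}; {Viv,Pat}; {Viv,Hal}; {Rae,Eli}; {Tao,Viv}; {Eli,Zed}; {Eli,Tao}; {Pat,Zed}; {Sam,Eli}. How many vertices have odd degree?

2

Degrees: Mia:2, Rae:4, Dee:4, Tao:7, Eli:10, Sam:4, Zed:4, Pat:8, Ola:2, Hal:6, Viv:7, Wes:4
Odd-degree vertices: Tao, Viv.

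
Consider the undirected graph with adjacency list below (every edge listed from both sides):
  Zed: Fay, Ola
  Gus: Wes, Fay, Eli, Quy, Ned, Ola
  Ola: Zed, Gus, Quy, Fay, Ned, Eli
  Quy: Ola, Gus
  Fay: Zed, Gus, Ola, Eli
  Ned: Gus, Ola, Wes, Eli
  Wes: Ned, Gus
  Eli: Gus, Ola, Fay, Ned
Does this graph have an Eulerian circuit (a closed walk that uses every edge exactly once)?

Degrees: Zed:2, Gus:6, Ola:6, Quy:2, Fay:4, Ned:4, Wes:2, Eli:4
Every vertex has even degree and the edges form a single connected piece, so an Eulerian circuit exists.

Yes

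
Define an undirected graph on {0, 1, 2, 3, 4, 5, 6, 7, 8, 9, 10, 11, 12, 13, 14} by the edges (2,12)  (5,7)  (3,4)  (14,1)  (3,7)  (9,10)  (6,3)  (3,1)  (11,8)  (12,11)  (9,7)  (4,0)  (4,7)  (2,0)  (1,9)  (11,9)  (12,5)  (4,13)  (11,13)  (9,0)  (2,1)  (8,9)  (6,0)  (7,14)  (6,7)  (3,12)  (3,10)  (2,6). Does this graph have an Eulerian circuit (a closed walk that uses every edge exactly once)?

Yes

Degrees: 0:4, 1:4, 2:4, 3:6, 4:4, 5:2, 6:4, 7:6, 8:2, 9:6, 10:2, 11:4, 12:4, 13:2, 14:2
All degrees are even and the non-isolated vertices are connected — an Eulerian circuit exists.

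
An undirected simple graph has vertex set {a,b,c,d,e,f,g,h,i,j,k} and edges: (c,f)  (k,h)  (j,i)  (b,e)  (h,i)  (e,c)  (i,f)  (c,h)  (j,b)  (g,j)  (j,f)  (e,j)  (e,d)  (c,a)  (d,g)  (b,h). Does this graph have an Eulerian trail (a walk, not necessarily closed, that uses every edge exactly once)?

Degrees: a:1, b:3, c:4, d:2, e:4, f:3, g:2, h:4, i:3, j:5, k:1
Odd-degree vertices: a, b, f, i, j, k (6 total).
An Eulerian trail requires 0 or 2 odd-degree vertices; here there are 6.

No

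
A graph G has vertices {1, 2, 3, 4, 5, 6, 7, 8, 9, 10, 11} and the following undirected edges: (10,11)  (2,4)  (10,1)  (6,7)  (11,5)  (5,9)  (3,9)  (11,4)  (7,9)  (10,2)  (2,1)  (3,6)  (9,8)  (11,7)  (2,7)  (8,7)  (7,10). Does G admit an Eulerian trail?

Yes

Degrees: 1:2, 2:4, 3:2, 4:2, 5:2, 6:2, 7:6, 8:2, 9:4, 10:4, 11:4
Odd-degree vertices: none (0 total).
The non-isolated vertices are connected and exactly 0 have odd degree, so an Eulerian trail exists.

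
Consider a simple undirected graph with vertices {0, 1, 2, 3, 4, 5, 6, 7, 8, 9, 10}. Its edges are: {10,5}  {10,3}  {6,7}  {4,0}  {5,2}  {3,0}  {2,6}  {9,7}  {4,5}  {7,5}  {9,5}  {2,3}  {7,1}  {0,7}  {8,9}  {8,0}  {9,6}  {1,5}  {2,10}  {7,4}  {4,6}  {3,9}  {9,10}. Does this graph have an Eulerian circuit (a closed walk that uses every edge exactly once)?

Yes

Degrees: 0:4, 1:2, 2:4, 3:4, 4:4, 5:6, 6:4, 7:6, 8:2, 9:6, 10:4
Every vertex has even degree and the edges form a single connected piece, so an Eulerian circuit exists.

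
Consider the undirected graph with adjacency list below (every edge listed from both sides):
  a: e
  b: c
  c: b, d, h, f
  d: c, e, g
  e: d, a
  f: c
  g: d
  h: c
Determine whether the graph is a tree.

Yes

The graph has 8 vertices and 7 edges.
Connected and |E| = |V| - 1, which characterizes a tree.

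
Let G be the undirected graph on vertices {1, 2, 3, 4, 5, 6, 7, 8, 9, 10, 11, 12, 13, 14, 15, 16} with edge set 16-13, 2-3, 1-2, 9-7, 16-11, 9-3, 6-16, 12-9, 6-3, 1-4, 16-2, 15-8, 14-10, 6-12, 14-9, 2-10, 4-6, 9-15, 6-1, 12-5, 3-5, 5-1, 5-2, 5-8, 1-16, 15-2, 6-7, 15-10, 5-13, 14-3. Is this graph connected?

A breadth-first search from 1 visits 1, 6, 2, 5, 4, 16, 12, 3, 7, 15, 10, 8, 13, 11, 9, 14 — all 16 vertices — so the graph is connected.

Yes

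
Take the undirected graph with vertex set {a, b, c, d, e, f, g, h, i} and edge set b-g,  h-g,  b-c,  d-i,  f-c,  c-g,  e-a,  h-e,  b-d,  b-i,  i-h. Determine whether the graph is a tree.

|V| = 9, |E| = 11.
A tree on 9 vertices has exactly 8 edges; this graph has 11, so it contains a cycle and is not a tree.

No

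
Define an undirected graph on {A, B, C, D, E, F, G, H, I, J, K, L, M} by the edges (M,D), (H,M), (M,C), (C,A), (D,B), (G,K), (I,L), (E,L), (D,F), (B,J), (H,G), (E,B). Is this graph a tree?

|V| = 13, |E| = 12.
It is connected with exactly 12 edges, hence acyclic — it is a tree.

Yes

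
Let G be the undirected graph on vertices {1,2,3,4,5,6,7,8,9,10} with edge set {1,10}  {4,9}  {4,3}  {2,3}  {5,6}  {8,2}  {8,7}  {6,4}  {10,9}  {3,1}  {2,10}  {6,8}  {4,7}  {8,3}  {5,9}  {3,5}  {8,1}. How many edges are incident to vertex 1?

Neighbors of 1: 3, 8, 10.

3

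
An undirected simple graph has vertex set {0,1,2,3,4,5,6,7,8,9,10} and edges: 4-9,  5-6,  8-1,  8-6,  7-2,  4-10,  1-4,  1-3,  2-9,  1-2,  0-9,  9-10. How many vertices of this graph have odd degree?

Degrees: 0:1, 1:4, 2:3, 3:1, 4:3, 5:1, 6:2, 7:1, 8:2, 9:4, 10:2
Odd-degree vertices: 0, 2, 3, 4, 5, 7.

6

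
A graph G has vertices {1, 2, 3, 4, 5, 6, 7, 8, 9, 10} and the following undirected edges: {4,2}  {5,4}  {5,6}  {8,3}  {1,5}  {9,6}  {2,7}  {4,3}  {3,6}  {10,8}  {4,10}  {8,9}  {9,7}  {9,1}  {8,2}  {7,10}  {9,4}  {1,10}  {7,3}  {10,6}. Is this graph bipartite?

Yes

Color {2, 3, 5, 9, 10} black and {1, 4, 6, 7, 8} white. No edge joins two same-colored vertices, so the graph is bipartite.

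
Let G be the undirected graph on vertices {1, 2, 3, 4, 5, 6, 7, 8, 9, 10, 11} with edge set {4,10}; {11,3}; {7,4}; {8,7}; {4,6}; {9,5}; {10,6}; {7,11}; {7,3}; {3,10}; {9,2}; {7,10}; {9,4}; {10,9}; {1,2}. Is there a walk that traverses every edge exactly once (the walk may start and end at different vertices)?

Degrees: 1:1, 2:2, 3:3, 4:4, 5:1, 6:2, 7:5, 8:1, 9:4, 10:5, 11:2
Odd-degree vertices: 1, 3, 5, 7, 8, 10 (6 total).
An Eulerian trail requires 0 or 2 odd-degree vertices; here there are 6.

No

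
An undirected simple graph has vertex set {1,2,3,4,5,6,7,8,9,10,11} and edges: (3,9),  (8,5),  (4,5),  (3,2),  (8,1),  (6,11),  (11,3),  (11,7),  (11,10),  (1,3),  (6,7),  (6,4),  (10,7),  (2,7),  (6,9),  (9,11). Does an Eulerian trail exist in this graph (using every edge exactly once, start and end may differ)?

Degrees: 1:2, 2:2, 3:4, 4:2, 5:2, 6:4, 7:4, 8:2, 9:3, 10:2, 11:5
Odd-degree vertices: 9, 11 (2 total).
The non-isolated vertices are connected and exactly 2 have odd degree, so an Eulerian trail exists (from 9 to 11).

Yes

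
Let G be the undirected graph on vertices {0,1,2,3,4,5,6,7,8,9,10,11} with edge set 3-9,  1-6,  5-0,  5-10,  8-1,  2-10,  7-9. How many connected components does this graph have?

5

Component: {4}
Component: {11}
Component: {1, 6, 8}
Component: {3, 7, 9}
Component: {0, 2, 5, 10}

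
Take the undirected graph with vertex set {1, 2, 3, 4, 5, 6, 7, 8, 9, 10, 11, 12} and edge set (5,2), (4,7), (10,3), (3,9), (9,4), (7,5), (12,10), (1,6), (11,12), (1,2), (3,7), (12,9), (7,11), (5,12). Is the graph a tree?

No

|V| = 12, |E| = 14.
It splits into 2 components, so it cannot be a tree.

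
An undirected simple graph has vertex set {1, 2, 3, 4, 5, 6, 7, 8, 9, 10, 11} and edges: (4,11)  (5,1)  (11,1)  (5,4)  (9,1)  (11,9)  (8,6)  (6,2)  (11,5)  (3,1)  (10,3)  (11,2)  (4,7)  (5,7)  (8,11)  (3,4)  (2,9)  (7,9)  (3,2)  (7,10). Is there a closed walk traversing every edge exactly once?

Degrees: 1:4, 2:4, 3:4, 4:4, 5:4, 6:2, 7:4, 8:2, 9:4, 10:2, 11:6
Every vertex has even degree and the edges form a single connected piece, so an Eulerian circuit exists.

Yes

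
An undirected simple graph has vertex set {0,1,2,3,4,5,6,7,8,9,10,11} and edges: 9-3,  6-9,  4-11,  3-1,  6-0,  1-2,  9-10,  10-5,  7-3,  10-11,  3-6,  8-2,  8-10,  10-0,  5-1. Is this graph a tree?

No

|V| = 12, |E| = 15.
A tree on 12 vertices has exactly 11 edges; this graph has 15, so it contains a cycle and is not a tree.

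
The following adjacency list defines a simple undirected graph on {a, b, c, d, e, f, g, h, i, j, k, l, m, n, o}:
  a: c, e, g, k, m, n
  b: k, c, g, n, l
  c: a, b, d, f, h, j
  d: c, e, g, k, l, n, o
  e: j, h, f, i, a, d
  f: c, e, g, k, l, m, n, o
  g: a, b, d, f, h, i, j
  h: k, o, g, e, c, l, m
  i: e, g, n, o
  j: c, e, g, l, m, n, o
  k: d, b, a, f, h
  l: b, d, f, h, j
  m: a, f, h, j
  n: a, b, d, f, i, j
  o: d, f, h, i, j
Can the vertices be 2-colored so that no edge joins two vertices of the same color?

Color {c, e, g, k, l, m, n, o} black and {a, b, d, f, h, i, j} white. No edge joins two same-colored vertices, so the graph is bipartite.

Yes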